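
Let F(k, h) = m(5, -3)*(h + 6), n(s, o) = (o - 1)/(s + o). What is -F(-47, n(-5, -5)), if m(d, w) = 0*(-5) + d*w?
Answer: 99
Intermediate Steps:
m(d, w) = d*w (m(d, w) = 0 + d*w = d*w)
n(s, o) = (-1 + o)/(o + s)
F(k, h) = -90 - 15*h (F(k, h) = (5*(-3))*(h + 6) = -15*(6 + h) = -90 - 15*h)
-F(-47, n(-5, -5)) = -(-90 - 15*(-1 - 5)/(-5 - 5)) = -(-90 - 15*(-6)/(-10)) = -(-90 - (-3)*(-6)/2) = -(-90 - 15*3/5) = -(-90 - 9) = -1*(-99) = 99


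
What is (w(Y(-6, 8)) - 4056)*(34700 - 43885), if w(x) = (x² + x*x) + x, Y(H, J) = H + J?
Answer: 37162510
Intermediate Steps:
w(x) = x + 2*x² (w(x) = (x² + x²) + x = 2*x² + x = x + 2*x²)
(w(Y(-6, 8)) - 4056)*(34700 - 43885) = ((-6 + 8)*(1 + 2*(-6 + 8)) - 4056)*(34700 - 43885) = (2*(1 + 2*2) - 4056)*(-9185) = (2*(1 + 4) - 4056)*(-9185) = (2*5 - 4056)*(-9185) = (10 - 4056)*(-9185) = -4046*(-9185) = 37162510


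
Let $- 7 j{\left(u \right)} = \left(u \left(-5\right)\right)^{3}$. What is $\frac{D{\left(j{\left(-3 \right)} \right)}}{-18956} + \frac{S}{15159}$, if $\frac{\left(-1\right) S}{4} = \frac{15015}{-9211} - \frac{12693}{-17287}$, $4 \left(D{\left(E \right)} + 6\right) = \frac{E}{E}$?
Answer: $\frac{32927248095407}{61007384150800304} \approx 0.00053973$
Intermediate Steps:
$j{\left(u \right)} = \frac{125 u^{3}}{7}$ ($j{\left(u \right)} = - \frac{\left(u \left(-5\right)\right)^{3}}{7} = - \frac{\left(- 5 u\right)^{3}}{7} = - \frac{\left(-125\right) u^{3}}{7} = \frac{125 u^{3}}{7}$)
$D{\left(E \right)} = - \frac{23}{4}$ ($D{\left(E \right)} = -6 + \frac{E \frac{1}{E}}{4} = -6 + \frac{1}{4} \cdot 1 = -6 + \frac{1}{4} = - \frac{23}{4}$)
$S = \frac{570596328}{159230557}$ ($S = - 4 \left(\frac{15015}{-9211} - \frac{12693}{-17287}\right) = - 4 \left(15015 \left(- \frac{1}{9211}\right) - - \frac{12693}{17287}\right) = - 4 \left(- \frac{15015}{9211} + \frac{12693}{17287}\right) = \left(-4\right) \left(- \frac{142649082}{159230557}\right) = \frac{570596328}{159230557} \approx 3.5835$)
$\frac{D{\left(j{\left(-3 \right)} \right)}}{-18956} + \frac{S}{15159} = - \frac{23}{4 \left(-18956\right)} + \frac{570596328}{159230557 \cdot 15159} = \left(- \frac{23}{4}\right) \left(- \frac{1}{18956}\right) + \frac{570596328}{159230557} \cdot \frac{1}{15159} = \frac{23}{75824} + \frac{190198776}{804592004521} = \frac{32927248095407}{61007384150800304}$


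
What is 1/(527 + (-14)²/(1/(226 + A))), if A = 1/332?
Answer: 83/3720358 ≈ 2.2310e-5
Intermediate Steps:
A = 1/332 ≈ 0.0030120
1/(527 + (-14)²/(1/(226 + A))) = 1/(527 + (-14)²/(1/(226 + 1/332))) = 1/(527 + 196/(1/(75033/332))) = 1/(527 + 196/(332/75033)) = 1/(527 + 196*(75033/332)) = 1/(527 + 3676617/83) = 1/(3720358/83) = 83/3720358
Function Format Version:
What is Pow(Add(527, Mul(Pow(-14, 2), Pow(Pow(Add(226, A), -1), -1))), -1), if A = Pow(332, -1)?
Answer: Rational(83, 3720358) ≈ 2.2310e-5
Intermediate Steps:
A = Rational(1, 332) ≈ 0.0030120
Pow(Add(527, Mul(Pow(-14, 2), Pow(Pow(Add(226, A), -1), -1))), -1) = Pow(Add(527, Mul(Pow(-14, 2), Pow(Pow(Add(226, Rational(1, 332)), -1), -1))), -1) = Pow(Add(527, Mul(196, Pow(Pow(Rational(75033, 332), -1), -1))), -1) = Pow(Add(527, Mul(196, Pow(Rational(332, 75033), -1))), -1) = Pow(Add(527, Mul(196, Rational(75033, 332))), -1) = Pow(Add(527, Rational(3676617, 83)), -1) = Pow(Rational(3720358, 83), -1) = Rational(83, 3720358)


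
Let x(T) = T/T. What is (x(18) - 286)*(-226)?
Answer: 64410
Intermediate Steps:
x(T) = 1
(x(18) - 286)*(-226) = (1 - 286)*(-226) = -285*(-226) = 64410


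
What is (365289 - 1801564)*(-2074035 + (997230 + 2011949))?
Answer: -1343123948600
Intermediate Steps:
(365289 - 1801564)*(-2074035 + (997230 + 2011949)) = -1436275*(-2074035 + 3009179) = -1436275*935144 = -1343123948600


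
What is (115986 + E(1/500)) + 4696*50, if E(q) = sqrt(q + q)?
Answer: 350786 + sqrt(10)/50 ≈ 3.5079e+5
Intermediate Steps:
E(q) = sqrt(2)*sqrt(q) (E(q) = sqrt(2*q) = sqrt(2)*sqrt(q))
(115986 + E(1/500)) + 4696*50 = (115986 + sqrt(2)*sqrt(1/500)) + 4696*50 = (115986 + sqrt(2)*sqrt(1/500)) + 234800 = (115986 + sqrt(2)*(sqrt(5)/50)) + 234800 = (115986 + sqrt(10)/50) + 234800 = 350786 + sqrt(10)/50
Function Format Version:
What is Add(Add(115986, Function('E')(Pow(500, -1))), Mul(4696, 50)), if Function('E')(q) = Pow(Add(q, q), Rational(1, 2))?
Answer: Add(350786, Mul(Rational(1, 50), Pow(10, Rational(1, 2)))) ≈ 3.5079e+5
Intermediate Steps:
Function('E')(q) = Mul(Pow(2, Rational(1, 2)), Pow(q, Rational(1, 2))) (Function('E')(q) = Pow(Mul(2, q), Rational(1, 2)) = Mul(Pow(2, Rational(1, 2)), Pow(q, Rational(1, 2))))
Add(Add(115986, Function('E')(Pow(500, -1))), Mul(4696, 50)) = Add(Add(115986, Mul(Pow(2, Rational(1, 2)), Pow(Pow(500, -1), Rational(1, 2)))), Mul(4696, 50)) = Add(Add(115986, Mul(Pow(2, Rational(1, 2)), Pow(Rational(1, 500), Rational(1, 2)))), 234800) = Add(Add(115986, Mul(Pow(2, Rational(1, 2)), Mul(Rational(1, 50), Pow(5, Rational(1, 2))))), 234800) = Add(Add(115986, Mul(Rational(1, 50), Pow(10, Rational(1, 2)))), 234800) = Add(350786, Mul(Rational(1, 50), Pow(10, Rational(1, 2))))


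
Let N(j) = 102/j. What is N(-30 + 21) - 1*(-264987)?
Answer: 794927/3 ≈ 2.6498e+5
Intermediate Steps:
N(-30 + 21) - 1*(-264987) = 102/(-30 + 21) - 1*(-264987) = 102/(-9) + 264987 = 102*(-⅑) + 264987 = -34/3 + 264987 = 794927/3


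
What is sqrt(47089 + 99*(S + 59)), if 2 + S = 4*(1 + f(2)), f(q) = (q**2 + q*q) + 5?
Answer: 2*sqrt(14569) ≈ 241.40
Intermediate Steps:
f(q) = 5 + 2*q**2 (f(q) = (q**2 + q**2) + 5 = 2*q**2 + 5 = 5 + 2*q**2)
S = 54 (S = -2 + 4*(1 + (5 + 2*2**2)) = -2 + 4*(1 + (5 + 2*4)) = -2 + 4*(1 + (5 + 8)) = -2 + 4*(1 + 13) = -2 + 4*14 = -2 + 56 = 54)
sqrt(47089 + 99*(S + 59)) = sqrt(47089 + 99*(54 + 59)) = sqrt(47089 + 99*113) = sqrt(47089 + 11187) = sqrt(58276) = 2*sqrt(14569)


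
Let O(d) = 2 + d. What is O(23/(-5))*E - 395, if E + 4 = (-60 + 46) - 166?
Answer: 417/5 ≈ 83.400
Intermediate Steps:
E = -184 (E = -4 + ((-60 + 46) - 166) = -4 + (-14 - 166) = -4 - 180 = -184)
O(23/(-5))*E - 395 = (2 + 23/(-5))*(-184) - 395 = (2 + 23*(-⅕))*(-184) - 395 = (2 - 23/5)*(-184) - 395 = -13/5*(-184) - 395 = 2392/5 - 395 = 417/5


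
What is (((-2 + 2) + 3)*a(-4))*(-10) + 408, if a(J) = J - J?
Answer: 408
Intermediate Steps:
a(J) = 0
(((-2 + 2) + 3)*a(-4))*(-10) + 408 = (((-2 + 2) + 3)*0)*(-10) + 408 = ((0 + 3)*0)*(-10) + 408 = (3*0)*(-10) + 408 = 0*(-10) + 408 = 0 + 408 = 408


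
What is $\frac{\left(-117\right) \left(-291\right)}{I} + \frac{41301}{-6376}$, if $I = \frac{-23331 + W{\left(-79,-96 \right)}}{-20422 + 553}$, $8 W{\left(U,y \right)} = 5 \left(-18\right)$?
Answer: $\frac{5749695227601}{198440248} \approx 28974.0$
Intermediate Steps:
$W{\left(U,y \right)} = - \frac{45}{4}$ ($W{\left(U,y \right)} = \frac{5 \left(-18\right)}{8} = \frac{1}{8} \left(-90\right) = - \frac{45}{4}$)
$I = \frac{31123}{26492}$ ($I = \frac{-23331 - \frac{45}{4}}{-20422 + 553} = - \frac{93369}{4 \left(-19869\right)} = \left(- \frac{93369}{4}\right) \left(- \frac{1}{19869}\right) = \frac{31123}{26492} \approx 1.1748$)
$\frac{\left(-117\right) \left(-291\right)}{I} + \frac{41301}{-6376} = \frac{\left(-117\right) \left(-291\right)}{\frac{31123}{26492}} + \frac{41301}{-6376} = 34047 \cdot \frac{26492}{31123} + 41301 \left(- \frac{1}{6376}\right) = \frac{901973124}{31123} - \frac{41301}{6376} = \frac{5749695227601}{198440248}$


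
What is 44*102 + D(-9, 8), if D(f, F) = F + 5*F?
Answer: 4536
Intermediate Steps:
D(f, F) = 6*F
44*102 + D(-9, 8) = 44*102 + 6*8 = 4488 + 48 = 4536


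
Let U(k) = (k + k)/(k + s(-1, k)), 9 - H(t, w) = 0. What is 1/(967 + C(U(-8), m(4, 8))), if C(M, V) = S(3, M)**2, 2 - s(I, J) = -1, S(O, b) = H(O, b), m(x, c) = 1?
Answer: 1/1048 ≈ 0.00095420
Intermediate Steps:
H(t, w) = 9 (H(t, w) = 9 - 1*0 = 9 + 0 = 9)
S(O, b) = 9
s(I, J) = 3 (s(I, J) = 2 - 1*(-1) = 2 + 1 = 3)
U(k) = 2*k/(3 + k) (U(k) = (k + k)/(k + 3) = (2*k)/(3 + k) = 2*k/(3 + k))
C(M, V) = 81 (C(M, V) = 9**2 = 81)
1/(967 + C(U(-8), m(4, 8))) = 1/(967 + 81) = 1/1048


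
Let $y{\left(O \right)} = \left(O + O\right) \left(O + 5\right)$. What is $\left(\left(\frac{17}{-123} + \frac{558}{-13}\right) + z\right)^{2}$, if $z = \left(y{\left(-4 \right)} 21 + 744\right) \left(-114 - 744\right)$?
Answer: $\frac{624585860783657809}{2556801} \approx 2.4428 \cdot 10^{11}$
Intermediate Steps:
$y{\left(O \right)} = 2 O \left(5 + O\right)$
$z = -494208$ ($z = \left(2 \left(-4\right) \left(5 - 4\right) 21 + 744\right) \left(-114 - 744\right) = \left(2 \left(-4\right) 1 \cdot 21 + 744\right) \left(-858\right) = \left(\left(-8\right) 21 + 744\right) \left(-858\right) = \left(-168 + 744\right) \left(-858\right) = 576 \left(-858\right) = -494208$)
$\left(\left(\frac{17}{-123} + \frac{558}{-13}\right) + z\right)^{2} = \left(\left(\frac{17}{-123} + \frac{558}{-13}\right) - 494208\right)^{2} = \left(\left(17 \left(- \frac{1}{123}\right) + 558 \left(- \frac{1}{13}\right)\right) - 494208\right)^{2} = \left(\left(- \frac{17}{123} - \frac{558}{13}\right) - 494208\right)^{2} = \left(- \frac{68855}{1599} - 494208\right)^{2} = \left(- \frac{790307447}{1599}\right)^{2} = \frac{624585860783657809}{2556801}$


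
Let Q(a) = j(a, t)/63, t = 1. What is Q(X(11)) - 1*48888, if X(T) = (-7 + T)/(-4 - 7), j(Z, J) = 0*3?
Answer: -48888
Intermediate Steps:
j(Z, J) = 0
X(T) = 7/11 - T/11 (X(T) = (-7 + T)/(-11) = (-7 + T)*(-1/11) = 7/11 - T/11)
Q(a) = 0 (Q(a) = 0/63 = 0*(1/63) = 0)
Q(X(11)) - 1*48888 = 0 - 1*48888 = 0 - 48888 = -48888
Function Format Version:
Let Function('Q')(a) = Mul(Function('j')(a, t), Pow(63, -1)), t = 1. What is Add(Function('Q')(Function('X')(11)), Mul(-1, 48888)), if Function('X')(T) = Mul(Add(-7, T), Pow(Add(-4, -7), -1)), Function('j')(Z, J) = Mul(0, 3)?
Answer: -48888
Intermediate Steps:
Function('j')(Z, J) = 0
Function('X')(T) = Add(Rational(7, 11), Mul(Rational(-1, 11), T)) (Function('X')(T) = Mul(Add(-7, T), Pow(-11, -1)) = Mul(Add(-7, T), Rational(-1, 11)) = Add(Rational(7, 11), Mul(Rational(-1, 11), T)))
Function('Q')(a) = 0 (Function('Q')(a) = Mul(0, Pow(63, -1)) = Mul(0, Rational(1, 63)) = 0)
Add(Function('Q')(Function('X')(11)), Mul(-1, 48888)) = Add(0, Mul(-1, 48888)) = Add(0, -48888) = -48888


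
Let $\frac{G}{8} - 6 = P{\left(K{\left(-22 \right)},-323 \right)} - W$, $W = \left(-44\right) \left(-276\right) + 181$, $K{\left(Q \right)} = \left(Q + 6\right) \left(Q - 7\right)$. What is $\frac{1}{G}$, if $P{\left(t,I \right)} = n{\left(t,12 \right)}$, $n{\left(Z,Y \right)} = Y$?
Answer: $- \frac{1}{98456} \approx -1.0157 \cdot 10^{-5}$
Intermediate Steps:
$K{\left(Q \right)} = \left(-7 + Q\right) \left(6 + Q\right)$ ($K{\left(Q \right)} = \left(6 + Q\right) \left(-7 + Q\right) = \left(-7 + Q\right) \left(6 + Q\right)$)
$P{\left(t,I \right)} = 12$
$W = 12325$ ($W = 12144 + 181 = 12325$)
$G = -98456$ ($G = 48 + 8 \left(12 - 12325\right) = 48 + 8 \left(-12313\right) = 48 - 98504 = -98456$)
$\frac{1}{G} = \frac{1}{-98456} = - \frac{1}{98456}$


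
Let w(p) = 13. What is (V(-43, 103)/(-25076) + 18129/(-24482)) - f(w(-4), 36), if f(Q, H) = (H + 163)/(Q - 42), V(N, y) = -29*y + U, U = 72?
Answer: 55527160161/8901704164 ≈ 6.2378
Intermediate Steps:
V(N, y) = 72 - 29*y (V(N, y) = -29*y + 72 = 72 - 29*y)
f(Q, H) = (163 + H)/(-42 + Q)
(V(-43, 103)/(-25076) + 18129/(-24482)) - f(w(-4), 36) = ((72 - 29*103)/(-25076) + 18129/(-24482)) - (163 + 36)/(-42 + 13) = ((72 - 2987)*(-1/25076) + 18129*(-1/24482)) - 199/(-29) = (-2915*(-1/25076) - 18129/24482) - (-1)*199/29 = (2915/25076 - 18129/24482) - 1*(-199/29) = -191618887/306955316 + 199/29 = 55527160161/8901704164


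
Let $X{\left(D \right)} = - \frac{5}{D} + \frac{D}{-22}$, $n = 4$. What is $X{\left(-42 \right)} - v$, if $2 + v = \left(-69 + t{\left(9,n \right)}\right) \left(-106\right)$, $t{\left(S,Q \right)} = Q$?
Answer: $- \frac{3181319}{462} \approx -6886.0$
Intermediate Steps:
$v = 6888$ ($v = -2 + \left(-69 + 4\right) \left(-106\right) = -2 - -6890 = -2 + 6890 = 6888$)
$X{\left(D \right)} = - \frac{5}{D} - \frac{D}{22}$ ($X{\left(D \right)} = - \frac{5}{D} + D \left(- \frac{1}{22}\right) = - \frac{5}{D} - \frac{D}{22}$)
$X{\left(-42 \right)} - v = \left(- \frac{5}{-42} - - \frac{21}{11}\right) - 6888 = \left(\left(-5\right) \left(- \frac{1}{42}\right) + \frac{21}{11}\right) - 6888 = \left(\frac{5}{42} + \frac{21}{11}\right) - 6888 = \frac{937}{462} - 6888 = - \frac{3181319}{462}$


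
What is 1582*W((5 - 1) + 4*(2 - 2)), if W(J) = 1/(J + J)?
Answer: 791/4 ≈ 197.75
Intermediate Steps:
W(J) = 1/(2*J)
1582*W((5 - 1) + 4*(2 - 2)) = 1582*(1/(2*((5 - 1) + 4*(2 - 2)))) = 1582*(1/(2*(4 + 4*0))) = 1582*(1/(2*(4 + 0))) = 1582*((½)/4) = 1582*((½)*(¼)) = 1582*(⅛) = 791/4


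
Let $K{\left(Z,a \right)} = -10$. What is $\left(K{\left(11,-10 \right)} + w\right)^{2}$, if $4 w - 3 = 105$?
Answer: $289$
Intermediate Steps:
$w = 27$ ($w = \frac{3}{4} + \frac{1}{4} \cdot 105 = \frac{3}{4} + \frac{105}{4} = 27$)
$\left(K{\left(11,-10 \right)} + w\right)^{2} = \left(-10 + 27\right)^{2} = 17^{2} = 289$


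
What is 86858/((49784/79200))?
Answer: 859894200/6223 ≈ 1.3818e+5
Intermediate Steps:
86858/((49784/79200)) = 86858/((49784*(1/79200))) = 86858/(6223/9900) = 86858*(9900/6223) = 859894200/6223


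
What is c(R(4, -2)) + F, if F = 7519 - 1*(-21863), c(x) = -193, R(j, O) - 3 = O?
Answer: 29189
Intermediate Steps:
R(j, O) = 3 + O
F = 29382 (F = 7519 + 21863 = 29382)
c(R(4, -2)) + F = -193 + 29382 = 29189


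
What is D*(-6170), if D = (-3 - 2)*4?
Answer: 123400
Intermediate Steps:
D = -20 (D = -5*4 = -20)
D*(-6170) = -20*(-6170) = 123400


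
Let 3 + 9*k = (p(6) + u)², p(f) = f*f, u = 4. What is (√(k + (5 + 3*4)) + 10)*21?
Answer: 210 + 35*√70 ≈ 502.83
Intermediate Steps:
p(f) = f²
k = 1597/9 (k = -⅓ + (6² + 4)²/9 = -⅓ + (36 + 4)²/9 = -⅓ + (⅑)*40² = -⅓ + (⅑)*1600 = -⅓ + 1600/9 = 1597/9 ≈ 177.44)
(√(k + (5 + 3*4)) + 10)*21 = (√(1597/9 + (5 + 3*4)) + 10)*21 = (√(1597/9 + (5 + 12)) + 10)*21 = (√(1597/9 + 17) + 10)*21 = (√(1750/9) + 10)*21 = (5*√70/3 + 10)*21 = (10 + 5*√70/3)*21 = 210 + 35*√70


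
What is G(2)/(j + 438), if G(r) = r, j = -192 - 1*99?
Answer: 2/147 ≈ 0.013605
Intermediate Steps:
j = -291 (j = -192 - 99 = -291)
G(2)/(j + 438) = 2/(-291 + 438) = 2/147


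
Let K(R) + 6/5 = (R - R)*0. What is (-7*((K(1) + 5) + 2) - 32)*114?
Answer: -41382/5 ≈ -8276.4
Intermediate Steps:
K(R) = -6/5 (K(R) = -6/5 + (R - R)*0 = -6/5 + 0*0 = -6/5 + 0 = -6/5)
(-7*((K(1) + 5) + 2) - 32)*114 = (-7*((-6/5 + 5) + 2) - 32)*114 = (-7*(19/5 + 2) - 32)*114 = (-7*29/5 - 32)*114 = (-203/5 - 32)*114 = -363/5*114 = -41382/5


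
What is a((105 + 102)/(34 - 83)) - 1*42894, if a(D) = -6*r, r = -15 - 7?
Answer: -42762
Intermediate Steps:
r = -22
a(D) = 132 (a(D) = -6*(-22) = 132)
a((105 + 102)/(34 - 83)) - 1*42894 = 132 - 1*42894 = 132 - 42894 = -42762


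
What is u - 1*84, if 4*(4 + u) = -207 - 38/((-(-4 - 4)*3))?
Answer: -6727/48 ≈ -140.15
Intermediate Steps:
u = -2695/48 (u = -4 + (-207 - 38/((-(-4 - 4)*3)))/4 = -4 + (-207 - 38/((-(-8)*3)))/4 = -4 + (-207 - 38/((-1*(-24))))/4 = -4 + (-207 - 38/24)/4 = -4 + (-207 - 1*19/12)/4 = -4 + (-207 - 19/12)/4 = -4 + (1/4)*(-2503/12) = -4 - 2503/48 = -2695/48 ≈ -56.146)
u - 1*84 = -2695/48 - 1*84 = -2695/48 - 84 = -6727/48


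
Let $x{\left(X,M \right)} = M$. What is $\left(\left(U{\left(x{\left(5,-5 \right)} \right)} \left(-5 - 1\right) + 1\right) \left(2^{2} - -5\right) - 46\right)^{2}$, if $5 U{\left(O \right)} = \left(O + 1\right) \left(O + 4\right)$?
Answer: $\frac{160801}{25} \approx 6432.0$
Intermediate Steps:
$U{\left(O \right)} = \frac{\left(1 + O\right) \left(4 + O\right)}{5}$ ($U{\left(O \right)} = \frac{\left(O + 1\right) \left(O + 4\right)}{5} = \frac{\left(1 + O\right) \left(4 + O\right)}{5}$)
$\left(\left(U{\left(x{\left(5,-5 \right)} \right)} \left(-5 - 1\right) + 1\right) \left(2^{2} - -5\right) - 46\right)^{2} = \left(\left(\left(\frac{4}{5} - 5 + \frac{\left(-5\right)^{2}}{5}\right) \left(-5 - 1\right) + 1\right) \left(2^{2} - -5\right) - 46\right)^{2} = \left(\left(\left(\frac{4}{5} - 5 + \frac{1}{5} \cdot 25\right) \left(-6\right) + 1\right) \left(4 + 5\right) - 46\right)^{2} = \left(\left(\left(\frac{4}{5} - 5 + 5\right) \left(-6\right) + 1\right) 9 - 46\right)^{2} = \left(\left(\frac{4}{5} \left(-6\right) + 1\right) 9 - 46\right)^{2} = \left(\left(- \frac{24}{5} + 1\right) 9 - 46\right)^{2} = \left(\left(- \frac{19}{5}\right) 9 - 46\right)^{2} = \left(- \frac{171}{5} - 46\right)^{2} = \left(- \frac{401}{5}\right)^{2} = \frac{160801}{25}$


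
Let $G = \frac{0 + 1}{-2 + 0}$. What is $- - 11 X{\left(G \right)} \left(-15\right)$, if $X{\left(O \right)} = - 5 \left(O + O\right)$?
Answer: $-825$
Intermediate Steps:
$G = - \frac{1}{2}$ ($G = 1 \frac{1}{-2} = 1 \left(- \frac{1}{2}\right) = - \frac{1}{2} \approx -0.5$)
$X{\left(O \right)} = - 10 O$ ($X{\left(O \right)} = - 5 \cdot 2 O = - 10 O$)
$- - 11 X{\left(G \right)} \left(-15\right) = - - 11 \left(\left(-10\right) \left(- \frac{1}{2}\right)\right) \left(-15\right) = - \left(-11\right) 5 \left(-15\right) = - \left(-55\right) \left(-15\right) = \left(-1\right) 825 = -825$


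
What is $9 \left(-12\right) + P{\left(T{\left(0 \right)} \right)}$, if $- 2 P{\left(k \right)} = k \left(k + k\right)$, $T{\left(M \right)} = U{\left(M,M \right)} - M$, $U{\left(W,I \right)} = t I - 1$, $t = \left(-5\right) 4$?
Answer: $-109$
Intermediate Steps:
$t = -20$
$U{\left(W,I \right)} = -1 - 20 I$ ($U{\left(W,I \right)} = - 20 I - 1 = -1 - 20 I$)
$T{\left(M \right)} = -1 - 21 M$ ($T{\left(M \right)} = \left(-1 - 20 M\right) - M = -1 - 21 M$)
$P{\left(k \right)} = - k^{2}$ ($P{\left(k \right)} = - \frac{k \left(k + k\right)}{2} = - \frac{k 2 k}{2} = - \frac{2 k^{2}}{2} = - k^{2}$)
$9 \left(-12\right) + P{\left(T{\left(0 \right)} \right)} = 9 \left(-12\right) - \left(-1 - 0\right)^{2} = -108 - \left(-1 + 0\right)^{2} = -108 - \left(-1\right)^{2} = -108 - 1 = -109$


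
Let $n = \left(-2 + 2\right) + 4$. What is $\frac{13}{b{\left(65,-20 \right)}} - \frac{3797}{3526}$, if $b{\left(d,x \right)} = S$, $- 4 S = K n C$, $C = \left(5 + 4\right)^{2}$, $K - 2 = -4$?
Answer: $- \frac{142319}{142803} \approx -0.99661$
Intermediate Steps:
$K = -2$ ($K = 2 - 4 = -2$)
$n = 4$ ($n = 0 + 4 = 4$)
$C = 81$ ($C = 9^{2} = 81$)
$S = 162$ ($S = - \frac{\left(-2\right) 4 \cdot 81}{4} = - \frac{\left(-8\right) 81}{4} = \left(- \frac{1}{4}\right) \left(-648\right) = 162$)
$b{\left(d,x \right)} = 162$
$\frac{13}{b{\left(65,-20 \right)}} - \frac{3797}{3526} = \frac{13}{162} - \frac{3797}{3526} = - \frac{142319}{142803}$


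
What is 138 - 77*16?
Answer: -1094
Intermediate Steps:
138 - 77*16 = 138 - 1232 = -1094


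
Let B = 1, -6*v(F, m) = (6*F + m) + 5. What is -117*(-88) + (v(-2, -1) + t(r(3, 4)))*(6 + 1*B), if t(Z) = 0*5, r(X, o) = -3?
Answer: 30916/3 ≈ 10305.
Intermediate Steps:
v(F, m) = -⅚ - F - m/6 (v(F, m) = -((6*F + m) + 5)/6 = -((m + 6*F) + 5)/6 = -(5 + m + 6*F)/6 = -⅚ - F - m/6)
t(Z) = 0
-117*(-88) + (v(-2, -1) + t(r(3, 4)))*(6 + 1*B) = -117*(-88) + ((-⅚ - 1*(-2) - ⅙*(-1)) + 0)*(6 + 1*1) = 10296 + ((-⅚ + 2 + ⅙) + 0)*(6 + 1) = 10296 + (4/3 + 0)*7 = 10296 + (4/3)*7 = 10296 + 28/3 = 30916/3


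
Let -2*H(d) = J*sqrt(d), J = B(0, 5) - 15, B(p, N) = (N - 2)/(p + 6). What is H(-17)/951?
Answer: 29*I*sqrt(17)/3804 ≈ 0.031433*I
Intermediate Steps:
B(p, N) = (-2 + N)/(6 + p)
J = -29/2 (J = (-2 + 5)/(6 + 0) - 15 = 3/6 - 15 = (1/6)*3 - 15 = 1/2 - 15 = -29/2 ≈ -14.500)
H(d) = 29*sqrt(d)/4 (H(d) = -(-29)*sqrt(d)/4 = 29*sqrt(d)/4)
H(-17)/951 = (29*sqrt(-17)/4)/951 = (29*(I*sqrt(17))/4)*(1/951) = (29*I*sqrt(17)/4)*(1/951) = 29*I*sqrt(17)/3804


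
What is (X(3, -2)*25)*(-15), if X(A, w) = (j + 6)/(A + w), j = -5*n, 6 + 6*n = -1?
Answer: -8875/2 ≈ -4437.5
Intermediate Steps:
n = -7/6 (n = -1 + (1/6)*(-1) = -1 - 1/6 = -7/6 ≈ -1.1667)
j = 35/6 (j = -5*(-7/6) = 35/6 ≈ 5.8333)
X(A, w) = 71/(6*(A + w)) (X(A, w) = (35/6 + 6)/(A + w) = 71/(6*(A + w)))
(X(3, -2)*25)*(-15) = ((71/(6*(3 - 2)))*25)*(-15) = (((71/6)/1)*25)*(-15) = (((71/6)*1)*25)*(-15) = ((71/6)*25)*(-15) = (1775/6)*(-15) = -8875/2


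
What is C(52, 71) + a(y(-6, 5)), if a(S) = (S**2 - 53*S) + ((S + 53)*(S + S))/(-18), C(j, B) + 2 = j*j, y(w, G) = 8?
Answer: 20590/9 ≈ 2287.8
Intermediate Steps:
C(j, B) = -2 + j**2 (C(j, B) = -2 + j*j = -2 + j**2)
a(S) = S**2 - 53*S - S*(53 + S)/9 (a(S) = (S**2 - 53*S) + ((53 + S)*(2*S))*(-1/18) = (S**2 - 53*S) + (2*S*(53 + S))*(-1/18) = (S**2 - 53*S) - S*(53 + S)/9 = S**2 - 53*S - S*(53 + S)/9)
C(52, 71) + a(y(-6, 5)) = (-2 + 52**2) + (2/9)*8*(-265 + 4*8) = (-2 + 2704) + (2/9)*8*(-265 + 32) = 2702 + (2/9)*8*(-233) = 2702 - 3728/9 = 20590/9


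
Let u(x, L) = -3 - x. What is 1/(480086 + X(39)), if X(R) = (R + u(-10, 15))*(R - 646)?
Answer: 1/452164 ≈ 2.2116e-6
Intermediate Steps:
X(R) = (-646 + R)*(7 + R) (X(R) = (R + (-3 - 1*(-10)))*(R - 646) = (R + (-3 + 10))*(-646 + R) = (R + 7)*(-646 + R) = (7 + R)*(-646 + R) = (-646 + R)*(7 + R))
1/(480086 + X(39)) = 1/(480086 + (-4522 + 39**2 - 639*39)) = 1/(480086 + (-4522 + 1521 - 24921)) = 1/(480086 - 27922) = 1/452164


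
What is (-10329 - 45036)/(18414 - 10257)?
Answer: -18455/2719 ≈ -6.7874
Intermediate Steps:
(-10329 - 45036)/(18414 - 10257) = -55365/8157 = -55365*1/8157 = -18455/2719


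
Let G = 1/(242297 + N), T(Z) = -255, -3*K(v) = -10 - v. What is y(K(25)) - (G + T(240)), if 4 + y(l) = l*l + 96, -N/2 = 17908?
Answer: 299259793/619443 ≈ 483.11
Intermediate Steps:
K(v) = 10/3 + v/3 (K(v) = -(-10 - v)/3 = 10/3 + v/3)
N = -35816 (N = -2*17908 = -35816)
G = 1/206481 (G = 1/(242297 - 35816) = 1/206481 ≈ 4.8431e-6)
y(l) = 92 + l² (y(l) = -4 + (l*l + 96) = -4 + (l² + 96) = -4 + (96 + l²) = 92 + l²)
y(K(25)) - (G + T(240)) = (92 + (10/3 + (⅓)*25)²) - (1/206481 - 255) = (92 + (10/3 + 25/3)²) - 1*(-52652654/206481) = (92 + (35/3)²) + 52652654/206481 = (92 + 1225/9) + 52652654/206481 = 2053/9 + 52652654/206481 = 299259793/619443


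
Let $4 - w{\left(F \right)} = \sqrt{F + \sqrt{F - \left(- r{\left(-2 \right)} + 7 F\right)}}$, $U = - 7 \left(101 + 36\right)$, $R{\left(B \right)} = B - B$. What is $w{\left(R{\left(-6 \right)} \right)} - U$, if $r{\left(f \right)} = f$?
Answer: $963 - \sqrt[4]{2} \sqrt{i} \approx 962.16 - 0.8409 i$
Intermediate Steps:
$R{\left(B \right)} = 0$
$U = -959$ ($U = \left(-7\right) 137 = -959$)
$w{\left(F \right)} = 4 - \sqrt{F + \sqrt{-2 - 6 F}}$ ($w{\left(F \right)} = 4 - \sqrt{F + \sqrt{F - \left(2 + 7 F\right)}} = 4 - \sqrt{F + \sqrt{-2 - 6 F}}$)
$w{\left(R{\left(-6 \right)} \right)} - U = \left(4 - \sqrt{0 + \sqrt{2} \sqrt{-1 - 0}}\right) - -959 = \left(4 - \sqrt{0 + \sqrt{2} \sqrt{-1 + 0}}\right) + 959 = \left(4 - \sqrt{0 + \sqrt{2} \sqrt{-1}}\right) + 959 = \left(4 - \sqrt{0 + \sqrt{2} i}\right) + 959 = \left(4 - \sqrt{0 + i \sqrt{2}}\right) + 959 = \left(4 - \sqrt{i \sqrt{2}}\right) + 959 = \left(4 - \sqrt[4]{2} \sqrt{i}\right) + 959 = 963 - \sqrt[4]{2} \sqrt{i}$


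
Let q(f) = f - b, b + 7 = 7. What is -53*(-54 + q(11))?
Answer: 2279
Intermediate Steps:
b = 0 (b = -7 + 7 = 0)
q(f) = f (q(f) = f - 1*0 = f + 0 = f)
-53*(-54 + q(11)) = -53*(-54 + 11) = -53*(-43) = 2279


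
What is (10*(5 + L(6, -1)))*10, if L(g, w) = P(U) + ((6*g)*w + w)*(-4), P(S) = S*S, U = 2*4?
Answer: 21700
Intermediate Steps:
U = 8
P(S) = S²
L(g, w) = 64 - 4*w - 24*g*w (L(g, w) = 8² + ((6*g)*w + w)*(-4) = 64 + (6*g*w + w)*(-4) = 64 + (w + 6*g*w)*(-4) = 64 + (-4*w - 24*g*w) = 64 - 4*w - 24*g*w)
(10*(5 + L(6, -1)))*10 = (10*(5 + (64 - 4*(-1) - 24*6*(-1))))*10 = (10*(5 + (64 + 4 + 144)))*10 = (10*(5 + 212))*10 = (10*217)*10 = 2170*10 = 21700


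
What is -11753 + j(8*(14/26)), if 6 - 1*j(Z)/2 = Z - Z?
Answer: -11741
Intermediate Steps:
j(Z) = 12 (j(Z) = 12 - 2*(Z - Z) = 12 - 2*0 = 12 + 0 = 12)
-11753 + j(8*(14/26)) = -11753 + 12 = -11741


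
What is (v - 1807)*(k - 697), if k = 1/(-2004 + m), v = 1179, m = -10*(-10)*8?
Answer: 131752673/301 ≈ 4.3772e+5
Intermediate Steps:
m = 800 (m = 100*8 = 800)
k = -1/1204 (k = 1/(-2004 + 800) = 1/(-1204) = -1/1204 ≈ -0.00083056)
(v - 1807)*(k - 697) = (1179 - 1807)*(-1/1204 - 697) = -628*(-839189/1204) = 131752673/301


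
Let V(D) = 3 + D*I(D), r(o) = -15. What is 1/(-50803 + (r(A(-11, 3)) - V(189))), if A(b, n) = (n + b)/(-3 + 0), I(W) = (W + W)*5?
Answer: -1/408031 ≈ -2.4508e-6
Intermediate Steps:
I(W) = 10*W (I(W) = (2*W)*5 = 10*W)
A(b, n) = -b/3 - n/3 (A(b, n) = (b + n)/(-3) = (b + n)*(-⅓) = -b/3 - n/3)
V(D) = 3 + 10*D² (V(D) = 3 + D*(10*D) = 3 + 10*D²)
1/(-50803 + (r(A(-11, 3)) - V(189))) = 1/(-50803 + (-15 - (3 + 10*189²))) = 1/(-50803 + (-15 - (3 + 10*35721))) = 1/(-50803 + (-15 - (3 + 357210))) = 1/(-50803 + (-15 - 1*357213)) = 1/(-50803 + (-15 - 357213)) = 1/(-50803 - 357228) = 1/(-408031) = -1/408031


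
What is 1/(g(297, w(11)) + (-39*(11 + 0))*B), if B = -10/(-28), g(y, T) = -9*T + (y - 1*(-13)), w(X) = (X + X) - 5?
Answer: 14/53 ≈ 0.26415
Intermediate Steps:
w(X) = -5 + 2*X (w(X) = 2*X - 5 = -5 + 2*X)
g(y, T) = 13 + y - 9*T (g(y, T) = -9*T + (y + 13) = -9*T + (13 + y) = 13 + y - 9*T)
B = 5/14 (B = -10*(-1/28) = 5/14 ≈ 0.35714)
1/(g(297, w(11)) + (-39*(11 + 0))*B) = 1/((13 + 297 - 9*(-5 + 2*11)) - 39*(11 + 0)*(5/14)) = 1/((13 + 297 - 9*(-5 + 22)) - 39*11*(5/14)) = 1/((13 + 297 - 9*17) - 429*5/14) = 1/((13 + 297 - 153) - 2145/14) = 1/(157 - 2145/14) = 1/(53/14) = 14/53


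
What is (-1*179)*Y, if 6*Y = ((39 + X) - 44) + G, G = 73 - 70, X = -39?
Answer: 7339/6 ≈ 1223.2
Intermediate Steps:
G = 3
Y = -41/6 (Y = (((39 - 39) - 44) + 3)/6 = ((0 - 44) + 3)/6 = (-44 + 3)/6 = (⅙)*(-41) = -41/6 ≈ -6.8333)
(-1*179)*Y = -1*179*(-41/6) = -179*(-41/6) = 7339/6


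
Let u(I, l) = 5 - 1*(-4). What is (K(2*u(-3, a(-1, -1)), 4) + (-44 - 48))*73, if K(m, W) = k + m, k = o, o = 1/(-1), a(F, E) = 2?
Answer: -5475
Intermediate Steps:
o = -1
u(I, l) = 9 (u(I, l) = 5 + 4 = 9)
k = -1
K(m, W) = -1 + m
(K(2*u(-3, a(-1, -1)), 4) + (-44 - 48))*73 = ((-1 + 2*9) + (-44 - 48))*73 = ((-1 + 18) - 92)*73 = (17 - 92)*73 = -75*73 = -5475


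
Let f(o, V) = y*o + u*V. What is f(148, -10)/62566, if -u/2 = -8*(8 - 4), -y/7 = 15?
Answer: -8090/31283 ≈ -0.25861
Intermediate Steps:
y = -105 (y = -7*15 = -105)
u = 64 (u = -(-16)*(8 - 4) = -(-16)*4 = -2*(-32) = 64)
f(o, V) = -105*o + 64*V
f(148, -10)/62566 = (-105*148 + 64*(-10))/62566 = (-15540 - 640)*(1/62566) = -16180*1/62566 = -8090/31283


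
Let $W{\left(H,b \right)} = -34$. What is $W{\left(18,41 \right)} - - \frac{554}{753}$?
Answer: $- \frac{25048}{753} \approx -33.264$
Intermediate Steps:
$W{\left(18,41 \right)} - - \frac{554}{753} = -34 - - \frac{554}{753} = -34 + \frac{554}{753} = - \frac{25048}{753}$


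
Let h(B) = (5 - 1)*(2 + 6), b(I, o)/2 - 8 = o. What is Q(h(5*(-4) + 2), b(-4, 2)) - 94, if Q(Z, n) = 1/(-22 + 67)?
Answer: -4229/45 ≈ -93.978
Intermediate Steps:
b(I, o) = 16 + 2*o
h(B) = 32 (h(B) = 4*8 = 32)
Q(Z, n) = 1/45
Q(h(5*(-4) + 2), b(-4, 2)) - 94 = 1/45 - 94 = -4229/45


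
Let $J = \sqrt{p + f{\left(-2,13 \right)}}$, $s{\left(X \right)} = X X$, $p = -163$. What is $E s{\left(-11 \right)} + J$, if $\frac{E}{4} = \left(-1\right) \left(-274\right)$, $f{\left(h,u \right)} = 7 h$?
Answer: $132616 + i \sqrt{177} \approx 1.3262 \cdot 10^{5} + 13.304 i$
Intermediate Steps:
$s{\left(X \right)} = X^{2}$
$E = 1096$ ($E = 4 \left(\left(-1\right) \left(-274\right)\right) = 4 \cdot 274 = 1096$)
$J = i \sqrt{177}$ ($J = \sqrt{-163 + 7 \left(-2\right)} = \sqrt{-163 - 14} = \sqrt{-177} = i \sqrt{177} \approx 13.304 i$)
$E s{\left(-11 \right)} + J = 1096 \left(-11\right)^{2} + i \sqrt{177} = 1096 \cdot 121 + i \sqrt{177} = 132616 + i \sqrt{177}$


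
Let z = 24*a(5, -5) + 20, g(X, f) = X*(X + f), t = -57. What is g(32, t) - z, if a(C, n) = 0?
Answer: -820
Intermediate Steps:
z = 20 (z = 24*0 + 20 = 0 + 20 = 20)
g(32, t) - z = 32*(32 - 57) - 1*20 = 32*(-25) - 20 = -800 - 20 = -820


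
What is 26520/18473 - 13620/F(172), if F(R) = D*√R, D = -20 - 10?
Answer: 2040/1421 + 227*√43/43 ≈ 36.053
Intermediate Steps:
D = -30
F(R) = -30*√R
26520/18473 - 13620/F(172) = 26520/18473 - 13620*(-√43/2580) = 26520*(1/18473) - 13620*(-√43/2580) = 2040/1421 - 13620*(-√43/2580) = 2040/1421 - (-227)*√43/43 = 2040/1421 + 227*√43/43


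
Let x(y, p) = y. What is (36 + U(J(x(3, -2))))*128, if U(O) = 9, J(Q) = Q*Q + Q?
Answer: 5760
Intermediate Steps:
J(Q) = Q + Q² (J(Q) = Q² + Q = Q + Q²)
(36 + U(J(x(3, -2))))*128 = (36 + 9)*128 = 45*128 = 5760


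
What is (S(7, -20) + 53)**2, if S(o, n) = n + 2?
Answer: 1225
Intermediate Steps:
S(o, n) = 2 + n
(S(7, -20) + 53)**2 = ((2 - 20) + 53)**2 = (-18 + 53)**2 = 35**2 = 1225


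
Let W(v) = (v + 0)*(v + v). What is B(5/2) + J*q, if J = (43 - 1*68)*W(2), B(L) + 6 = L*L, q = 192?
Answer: -153599/4 ≈ -38400.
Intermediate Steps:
W(v) = 2*v² (W(v) = v*(2*v) = 2*v²)
B(L) = -6 + L² (B(L) = -6 + L*L = -6 + L²)
J = -200 (J = (43 - 1*68)*(2*2²) = (43 - 68)*(2*4) = -25*8 = -200)
B(5/2) + J*q = (-6 + (5/2)²) - 200*192 = (-6 + (5*(½))²) - 38400 = (-6 + (5/2)²) - 38400 = (-6 + 25/4) - 38400 = ¼ - 38400 = -153599/4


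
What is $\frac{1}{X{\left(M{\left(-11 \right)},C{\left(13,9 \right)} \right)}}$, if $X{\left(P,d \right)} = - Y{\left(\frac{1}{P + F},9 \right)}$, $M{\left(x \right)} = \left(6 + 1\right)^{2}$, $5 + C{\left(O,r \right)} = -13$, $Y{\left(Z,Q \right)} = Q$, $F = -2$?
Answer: $- \frac{1}{9} \approx -0.11111$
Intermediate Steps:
$C{\left(O,r \right)} = -18$ ($C{\left(O,r \right)} = -5 - 13 = -18$)
$M{\left(x \right)} = 49$ ($M{\left(x \right)} = 7^{2} = 49$)
$X{\left(P,d \right)} = -9$ ($X{\left(P,d \right)} = \left(-1\right) 9 = -9$)
$\frac{1}{X{\left(M{\left(-11 \right)},C{\left(13,9 \right)} \right)}} = \frac{1}{-9} = - \frac{1}{9}$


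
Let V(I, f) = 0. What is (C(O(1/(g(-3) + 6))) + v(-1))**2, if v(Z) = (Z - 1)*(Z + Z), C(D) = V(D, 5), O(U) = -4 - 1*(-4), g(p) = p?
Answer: 16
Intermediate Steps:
O(U) = 0 (O(U) = -4 + 4 = 0)
C(D) = 0
v(Z) = 2*Z*(-1 + Z) (v(Z) = (-1 + Z)*(2*Z) = 2*Z*(-1 + Z))
(C(O(1/(g(-3) + 6))) + v(-1))**2 = (0 + 2*(-1)*(-1 - 1))**2 = (0 + 2*(-1)*(-2))**2 = (0 + 4)**2 = 4**2 = 16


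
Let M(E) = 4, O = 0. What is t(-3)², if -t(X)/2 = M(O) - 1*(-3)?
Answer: 196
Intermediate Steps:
t(X) = -14 (t(X) = -2*(4 - 1*(-3)) = -2*(4 + 3) = -2*7 = -14)
t(-3)² = (-14)² = 196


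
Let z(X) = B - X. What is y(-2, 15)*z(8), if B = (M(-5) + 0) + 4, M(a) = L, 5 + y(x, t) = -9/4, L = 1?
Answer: 87/4 ≈ 21.750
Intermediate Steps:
y(x, t) = -29/4 (y(x, t) = -5 - 9/4 = -29/4)
M(a) = 1
B = 5 (B = (1 + 0) + 4 = 1 + 4 = 5)
z(X) = 5 - X
y(-2, 15)*z(8) = -29*(5 - 1*8)/4 = -29*(5 - 8)/4 = -29/4*(-3) = 87/4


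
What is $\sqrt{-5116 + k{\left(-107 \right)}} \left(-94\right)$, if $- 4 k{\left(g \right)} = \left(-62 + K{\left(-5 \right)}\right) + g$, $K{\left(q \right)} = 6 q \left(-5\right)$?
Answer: $- 47 i \sqrt{20445} \approx - 6720.3 i$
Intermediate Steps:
$K{\left(q \right)} = - 30 q$
$k{\left(g \right)} = -22 - \frac{g}{4}$ ($k{\left(g \right)} = - \frac{\left(-62 - -150\right) + g}{4} = - \frac{\left(-62 + 150\right) + g}{4} = - \frac{88 + g}{4} = -22 - \frac{g}{4}$)
$\sqrt{-5116 + k{\left(-107 \right)}} \left(-94\right) = \sqrt{-5116 - - \frac{19}{4}} \left(-94\right) = \sqrt{-5116 + \left(-22 + \frac{107}{4}\right)} \left(-94\right) = \sqrt{-5116 + \frac{19}{4}} \left(-94\right) = \sqrt{- \frac{20445}{4}} \left(-94\right) = \frac{i \sqrt{20445}}{2} \left(-94\right) = - 47 i \sqrt{20445}$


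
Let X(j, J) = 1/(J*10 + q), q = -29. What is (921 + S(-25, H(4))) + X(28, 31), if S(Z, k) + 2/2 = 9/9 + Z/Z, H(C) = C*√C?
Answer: 259083/281 ≈ 922.00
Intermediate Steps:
H(C) = C^(3/2)
S(Z, k) = 1 (S(Z, k) = -1 + (9/9 + Z/Z) = -1 + (9*(⅑) + 1) = -1 + (1 + 1) = -1 + 2 = 1)
X(j, J) = 1/(-29 + 10*J) (X(j, J) = 1/(J*10 - 29) = 1/(10*J - 29) = 1/(-29 + 10*J))
(921 + S(-25, H(4))) + X(28, 31) = (921 + 1) + 1/(-29 + 10*31) = 922 + 1/(-29 + 310) = 922 + 1/281 = 259083/281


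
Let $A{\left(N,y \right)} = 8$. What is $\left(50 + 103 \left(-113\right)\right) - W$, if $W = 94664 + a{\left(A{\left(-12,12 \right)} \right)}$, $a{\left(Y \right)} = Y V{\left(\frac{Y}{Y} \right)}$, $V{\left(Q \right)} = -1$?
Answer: $-106245$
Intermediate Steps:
$a{\left(Y \right)} = - Y$ ($a{\left(Y \right)} = Y \left(-1\right) = - Y$)
$W = 94656$ ($W = 94664 - 8 = 94656$)
$\left(50 + 103 \left(-113\right)\right) - W = \left(50 + 103 \left(-113\right)\right) - 94656 = \left(50 - 11639\right) - 94656 = -11589 - 94656 = -106245$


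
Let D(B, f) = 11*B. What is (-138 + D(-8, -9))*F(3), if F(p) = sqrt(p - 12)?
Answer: -678*I ≈ -678.0*I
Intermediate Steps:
F(p) = sqrt(-12 + p)
(-138 + D(-8, -9))*F(3) = (-138 + 11*(-8))*sqrt(-12 + 3) = (-138 - 88)*sqrt(-9) = -678*I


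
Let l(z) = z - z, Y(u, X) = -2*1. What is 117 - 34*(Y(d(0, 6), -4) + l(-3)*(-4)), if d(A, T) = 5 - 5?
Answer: 185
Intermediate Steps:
d(A, T) = 0
Y(u, X) = -2
l(z) = 0
117 - 34*(Y(d(0, 6), -4) + l(-3)*(-4)) = 117 - 34*(-2 + 0*(-4)) = 117 - 34*(-2 + 0) = 117 - 34*(-2) = 117 + 68 = 185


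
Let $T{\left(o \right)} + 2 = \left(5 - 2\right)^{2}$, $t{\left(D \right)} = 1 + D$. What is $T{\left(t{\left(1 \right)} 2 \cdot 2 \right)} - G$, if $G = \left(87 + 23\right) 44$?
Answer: $-4833$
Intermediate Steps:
$G = 4840$ ($G = 110 \cdot 44 = 4840$)
$T{\left(o \right)} = 7$ ($T{\left(o \right)} = -2 + \left(5 - 2\right)^{2} = -2 + 3^{2} = -2 + 9 = 7$)
$T{\left(t{\left(1 \right)} 2 \cdot 2 \right)} - G = 7 - 4840 = -4833$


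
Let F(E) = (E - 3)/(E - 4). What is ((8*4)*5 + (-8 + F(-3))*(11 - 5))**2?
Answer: 672400/49 ≈ 13722.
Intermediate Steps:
F(E) = (-3 + E)/(-4 + E)
((8*4)*5 + (-8 + F(-3))*(11 - 5))**2 = ((8*4)*5 + (-8 + (-3 - 3)/(-4 - 3))*(11 - 5))**2 = (32*5 + (-8 - 6/(-7))*6)**2 = (160 + (-8 - 1/7*(-6))*6)**2 = (160 + (-8 + 6/7)*6)**2 = (160 - 50/7*6)**2 = (160 - 300/7)**2 = (820/7)**2 = 672400/49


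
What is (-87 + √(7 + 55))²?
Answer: (87 - √62)² ≈ 6260.9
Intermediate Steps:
(-87 + √(7 + 55))² = (-87 + √62)²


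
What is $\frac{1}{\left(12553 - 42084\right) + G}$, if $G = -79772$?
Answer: $- \frac{1}{109303} \approx -9.1489 \cdot 10^{-6}$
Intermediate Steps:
$\frac{1}{\left(12553 - 42084\right) + G} = \frac{1}{\left(12553 - 42084\right) - 79772} = \frac{1}{-29531 - 79772} = \frac{1}{-109303} = - \frac{1}{109303}$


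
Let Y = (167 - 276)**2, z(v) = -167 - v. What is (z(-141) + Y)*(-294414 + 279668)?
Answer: -174813830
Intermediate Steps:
Y = 11881 (Y = (-109)**2 = 11881)
(z(-141) + Y)*(-294414 + 279668) = ((-167 - 1*(-141)) + 11881)*(-294414 + 279668) = ((-167 + 141) + 11881)*(-14746) = (-26 + 11881)*(-14746) = 11855*(-14746) = -174813830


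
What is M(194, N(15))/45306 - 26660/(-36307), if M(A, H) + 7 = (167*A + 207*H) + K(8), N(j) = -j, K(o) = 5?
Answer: 2271326297/1644924942 ≈ 1.3808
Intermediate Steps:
M(A, H) = -2 + 167*A + 207*H (M(A, H) = -7 + ((167*A + 207*H) + 5) = -7 + (5 + 167*A + 207*H) = -2 + 167*A + 207*H)
M(194, N(15))/45306 - 26660/(-36307) = (-2 + 167*194 + 207*(-1*15))/45306 - 26660/(-36307) = (-2 + 32398 + 207*(-15))*(1/45306) - 26660*(-1/36307) = (-2 + 32398 - 3105)*(1/45306) + 26660/36307 = 29291*(1/45306) + 26660/36307 = 29291/45306 + 26660/36307 = 2271326297/1644924942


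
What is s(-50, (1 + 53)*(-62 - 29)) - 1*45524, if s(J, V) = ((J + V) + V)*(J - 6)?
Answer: 507644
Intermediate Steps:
s(J, V) = (-6 + J)*(J + 2*V) (s(J, V) = (J + 2*V)*(-6 + J) = (-6 + J)*(J + 2*V))
s(-50, (1 + 53)*(-62 - 29)) - 1*45524 = ((-50)**2 - 12*(1 + 53)*(-62 - 29) - 6*(-50) + 2*(-50)*((1 + 53)*(-62 - 29))) - 1*45524 = (2500 - 648*(-91) + 300 + 2*(-50)*(54*(-91))) - 45524 = (2500 - 12*(-4914) + 300 + 2*(-50)*(-4914)) - 45524 = (2500 + 58968 + 300 + 491400) - 45524 = 553168 - 45524 = 507644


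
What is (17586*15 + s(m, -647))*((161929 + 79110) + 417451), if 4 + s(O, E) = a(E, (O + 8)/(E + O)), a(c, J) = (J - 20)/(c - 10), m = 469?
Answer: 10156787340887285/58473 ≈ 1.7370e+11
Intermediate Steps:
a(c, J) = (-20 + J)/(-10 + c)
s(O, E) = -4 + (-20 + (8 + O)/(E + O))/(-10 + E) (s(O, E) = -4 + (-20 + (O + 8)/(E + O))/(-10 + E) = -4 + (-20 + (8 + O)/(E + O))/(-10 + E))
(17586*15 + s(m, -647))*((161929 + 79110) + 417451) = (17586*15 + (8 - 20*(-647) - 19*469 - 4*(-10 - 647)*(-647 + 469))/((-10 - 647)*(-647 + 469)))*((161929 + 79110) + 417451) = (263790 + (8 + 12940 - 8911 - 4*(-657)*(-178))/(-657*(-178)))*(241039 + 417451) = (263790 - 1/657*(-1/178)*(8 + 12940 - 8911 - 467784))*658490 = (263790 - 1/657*(-1/178)*(-463747))*658490 = (263790 - 463747/116946)*658490 = (30848721593/116946)*658490 = 10156787340887285/58473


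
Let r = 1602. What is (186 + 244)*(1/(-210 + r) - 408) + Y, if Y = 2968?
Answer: -120040297/696 ≈ -1.7247e+5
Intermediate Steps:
(186 + 244)*(1/(-210 + r) - 408) + Y = (186 + 244)*(1/(-210 + 1602) - 408) + 2968 = 430*(1/1392 - 408) + 2968 = 430*(-567935/1392) + 2968 = -122106025/696 + 2968 = -120040297/696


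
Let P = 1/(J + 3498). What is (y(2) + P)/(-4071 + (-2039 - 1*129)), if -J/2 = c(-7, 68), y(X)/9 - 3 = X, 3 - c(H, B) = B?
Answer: -163261/22635092 ≈ -0.0072127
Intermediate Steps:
c(H, B) = 3 - B
y(X) = 27 + 9*X
J = 130 (J = -2*(3 - 1*68) = -2*(3 - 68) = -2*(-65) = 130)
P = 1/3628 (P = 1/(130 + 3498) = 1/3628 ≈ 0.00027563)
(y(2) + P)/(-4071 + (-2039 - 1*129)) = ((27 + 9*2) + 1/3628)/(-4071 + (-2039 - 1*129)) = ((27 + 18) + 1/3628)/(-4071 + (-2039 - 129)) = (45 + 1/3628)/(-4071 - 2168) = (163261/3628)/(-6239) = (163261/3628)*(-1/6239) = -163261/22635092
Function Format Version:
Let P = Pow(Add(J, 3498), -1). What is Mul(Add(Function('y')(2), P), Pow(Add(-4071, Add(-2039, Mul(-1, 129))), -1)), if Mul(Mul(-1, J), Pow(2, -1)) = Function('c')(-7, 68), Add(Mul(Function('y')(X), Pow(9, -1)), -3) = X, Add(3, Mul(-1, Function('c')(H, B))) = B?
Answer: Rational(-163261, 22635092) ≈ -0.0072127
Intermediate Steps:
Function('c')(H, B) = Add(3, Mul(-1, B))
Function('y')(X) = Add(27, Mul(9, X))
J = 130 (J = Mul(-2, Add(3, Mul(-1, 68))) = Mul(-2, Add(3, -68)) = Mul(-2, -65) = 130)
P = Rational(1, 3628) (P = Pow(Add(130, 3498), -1) = Pow(3628, -1) = Rational(1, 3628) ≈ 0.00027563)
Mul(Add(Function('y')(2), P), Pow(Add(-4071, Add(-2039, Mul(-1, 129))), -1)) = Mul(Add(Add(27, Mul(9, 2)), Rational(1, 3628)), Pow(Add(-4071, Add(-2039, Mul(-1, 129))), -1)) = Mul(Add(Add(27, 18), Rational(1, 3628)), Pow(Add(-4071, Add(-2039, -129)), -1)) = Mul(Add(45, Rational(1, 3628)), Pow(Add(-4071, -2168), -1)) = Mul(Rational(163261, 3628), Pow(-6239, -1)) = Mul(Rational(163261, 3628), Rational(-1, 6239)) = Rational(-163261, 22635092)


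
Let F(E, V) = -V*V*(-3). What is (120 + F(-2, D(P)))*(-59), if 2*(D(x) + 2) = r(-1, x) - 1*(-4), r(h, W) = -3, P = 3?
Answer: -29913/4 ≈ -7478.3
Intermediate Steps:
D(x) = -3/2 (D(x) = -2 + (-3 - 1*(-4))/2 = -2 + (-3 + 4)/2 = -2 + (½)*1 = -2 + ½ = -3/2)
F(E, V) = 3*V² (F(E, V) = -V²*(-3) = -(-3)*V² = 3*V²)
(120 + F(-2, D(P)))*(-59) = (120 + 3*(-3/2)²)*(-59) = (120 + 3*(9/4))*(-59) = (120 + 27/4)*(-59) = (507/4)*(-59) = -29913/4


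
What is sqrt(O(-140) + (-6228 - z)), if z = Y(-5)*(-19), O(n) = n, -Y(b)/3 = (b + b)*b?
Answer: I*sqrt(9218) ≈ 96.01*I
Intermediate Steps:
Y(b) = -6*b**2 (Y(b) = -3*(b + b)*b = -3*2*b*b = -6*b**2)
z = 2850 (z = -6*(-5)**2*(-19) = -6*25*(-19) = -150*(-19) = 2850)
sqrt(O(-140) + (-6228 - z)) = sqrt(-140 + (-6228 - 1*2850)) = sqrt(-140 + (-6228 - 2850)) = sqrt(-140 - 9078) = sqrt(-9218) = I*sqrt(9218)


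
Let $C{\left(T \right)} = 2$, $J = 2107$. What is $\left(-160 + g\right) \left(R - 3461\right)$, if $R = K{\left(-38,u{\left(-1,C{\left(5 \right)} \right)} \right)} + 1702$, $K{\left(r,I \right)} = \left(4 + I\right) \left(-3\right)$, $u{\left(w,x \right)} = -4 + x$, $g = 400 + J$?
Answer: $-4142455$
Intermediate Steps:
$g = 2507$ ($g = 400 + 2107 = 2507$)
$K{\left(r,I \right)} = -12 - 3 I$
$R = 1696$ ($R = \left(-12 - 3 \left(-4 + 2\right)\right) + 1702 = \left(-12 - -6\right) + 1702 = \left(-12 + 6\right) + 1702 = -6 + 1702 = 1696$)
$\left(-160 + g\right) \left(R - 3461\right) = \left(-160 + 2507\right) \left(1696 - 3461\right) = 2347 \left(-1765\right) = -4142455$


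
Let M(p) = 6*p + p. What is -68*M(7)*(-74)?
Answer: 246568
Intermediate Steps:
M(p) = 7*p
-68*M(7)*(-74) = -476*7*(-74) = -68*49*(-74) = -3332*(-74) = 246568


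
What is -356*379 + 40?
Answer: -134884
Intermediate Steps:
-356*379 + 40 = -134924 + 40 = -134884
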